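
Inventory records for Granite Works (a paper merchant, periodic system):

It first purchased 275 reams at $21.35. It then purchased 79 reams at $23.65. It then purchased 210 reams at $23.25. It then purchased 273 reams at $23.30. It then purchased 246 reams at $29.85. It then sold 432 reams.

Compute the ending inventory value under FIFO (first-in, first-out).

Sale 1 (432) [FIFO — oldest first]: 275 @ $21.35 + 79 @ $23.65 + 78 @ $23.25 = $9,553.10
Ending inventory: 132 @ $23.25 + 273 @ $23.30 + 246 @ $29.85 = $16,773.00

Ending inventory = $16,773.00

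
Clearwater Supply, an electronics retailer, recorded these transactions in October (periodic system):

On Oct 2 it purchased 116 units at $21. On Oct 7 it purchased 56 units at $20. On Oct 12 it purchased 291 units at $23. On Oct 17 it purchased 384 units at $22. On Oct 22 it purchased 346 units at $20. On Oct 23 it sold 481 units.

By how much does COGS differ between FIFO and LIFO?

$755

FIFO COGS: 116 @ $21 + 56 @ $20 + 291 @ $23 + 18 @ $22 = $10,645
LIFO COGS: 346 @ $20 + 135 @ $22 = $9,890
Difference = |$10,645 − $9,890| = $755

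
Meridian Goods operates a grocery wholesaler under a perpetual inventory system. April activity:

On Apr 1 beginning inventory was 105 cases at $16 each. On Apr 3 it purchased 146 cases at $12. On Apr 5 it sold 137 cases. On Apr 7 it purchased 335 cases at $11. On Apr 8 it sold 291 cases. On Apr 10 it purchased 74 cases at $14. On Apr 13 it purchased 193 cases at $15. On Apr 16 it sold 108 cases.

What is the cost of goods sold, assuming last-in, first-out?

COGS = $6,465

Apr 5, 137 sold [LIFO — newest first]: 137 @ $12 = $1,644
Apr 8, 291 sold [LIFO — newest first]: 291 @ $11 = $3,201
Apr 16, 108 sold [LIFO — newest first]: 108 @ $15 = $1,620
Total COGS = $1,644 + $3,201 + $1,620 = $6,465
Ending inventory: 105 @ $16 + 9 @ $12 + 44 @ $11 + 74 @ $14 + 85 @ $15 = $4,583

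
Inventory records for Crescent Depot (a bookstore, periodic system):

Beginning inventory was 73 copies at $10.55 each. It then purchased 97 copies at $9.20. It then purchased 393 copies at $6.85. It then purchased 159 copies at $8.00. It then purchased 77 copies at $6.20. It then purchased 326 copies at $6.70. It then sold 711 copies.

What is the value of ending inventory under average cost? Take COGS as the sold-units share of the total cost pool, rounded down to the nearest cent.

Ending inventory = $3,050.06

Sale 1, sell 711: 711/1125 × $8,288.20 → $5,238.14
Ending inventory (cost pool remaining) = $3,050.06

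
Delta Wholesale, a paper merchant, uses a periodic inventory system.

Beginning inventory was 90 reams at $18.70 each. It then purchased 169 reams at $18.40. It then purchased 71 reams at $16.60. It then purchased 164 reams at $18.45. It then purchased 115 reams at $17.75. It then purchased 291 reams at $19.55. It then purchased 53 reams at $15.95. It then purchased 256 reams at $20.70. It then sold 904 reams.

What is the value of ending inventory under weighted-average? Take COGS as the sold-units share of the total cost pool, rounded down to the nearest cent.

Sale 1, sell 904: 904/1209 × $22,871.85 → $17,101.86
Ending inventory (cost pool remaining) = $5,769.99

Ending inventory = $5,769.99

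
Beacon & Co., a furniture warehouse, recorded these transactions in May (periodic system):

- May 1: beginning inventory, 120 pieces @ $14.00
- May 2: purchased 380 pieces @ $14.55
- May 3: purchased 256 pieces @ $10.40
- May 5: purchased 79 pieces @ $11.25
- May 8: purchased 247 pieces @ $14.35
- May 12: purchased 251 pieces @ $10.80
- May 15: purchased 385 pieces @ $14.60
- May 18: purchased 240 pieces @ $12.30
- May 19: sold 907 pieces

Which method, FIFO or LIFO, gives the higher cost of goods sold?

FIFO

FIFO COGS: 120 @ $14.00 + 380 @ $14.55 + 256 @ $10.40 + 79 @ $11.25 + 72 @ $14.35 = $11,793.35
LIFO COGS: 240 @ $12.30 + 385 @ $14.60 + 251 @ $10.80 + 31 @ $14.35 = $11,728.65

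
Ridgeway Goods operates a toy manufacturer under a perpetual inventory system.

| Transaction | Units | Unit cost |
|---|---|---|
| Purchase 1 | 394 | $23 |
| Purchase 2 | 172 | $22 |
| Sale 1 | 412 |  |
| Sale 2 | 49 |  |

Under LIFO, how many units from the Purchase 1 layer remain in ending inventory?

Sale 1 (412) [LIFO — newest first]: 172 @ $22 + 240 @ $23 = $9,304
Sale 2 (49) [LIFO — newest first]: 49 @ $23 = $1,127
Total COGS = $9,304 + $1,127 = $10,431
Ending inventory: 105 @ $23 = $2,415
Check: goods available $12,846 = COGS $10,431 + ending $2,415

105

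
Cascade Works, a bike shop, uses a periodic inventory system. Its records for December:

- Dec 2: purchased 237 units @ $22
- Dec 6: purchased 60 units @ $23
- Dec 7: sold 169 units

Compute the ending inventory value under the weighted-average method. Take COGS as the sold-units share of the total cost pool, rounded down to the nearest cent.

Ending inventory = $2,841.86

Dec 7, sell 169: 169/297 × $6,594.00 → $3,752.14
Ending inventory (cost pool remaining) = $2,841.86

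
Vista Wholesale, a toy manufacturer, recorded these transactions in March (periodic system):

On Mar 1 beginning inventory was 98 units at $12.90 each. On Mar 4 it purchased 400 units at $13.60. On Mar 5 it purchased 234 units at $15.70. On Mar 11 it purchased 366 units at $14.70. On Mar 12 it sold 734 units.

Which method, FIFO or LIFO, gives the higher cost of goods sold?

LIFO

FIFO COGS: 98 @ $12.90 + 400 @ $13.60 + 234 @ $15.70 + 2 @ $14.70 = $10,407.40
LIFO COGS: 366 @ $14.70 + 234 @ $15.70 + 134 @ $13.60 = $10,876.40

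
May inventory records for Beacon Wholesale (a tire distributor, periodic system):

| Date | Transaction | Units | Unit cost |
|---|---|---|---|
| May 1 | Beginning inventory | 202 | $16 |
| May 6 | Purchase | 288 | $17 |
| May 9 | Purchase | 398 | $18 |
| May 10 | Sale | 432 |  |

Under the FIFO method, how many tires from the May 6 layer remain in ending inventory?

58

May 10, 432 sold [FIFO — oldest first]: 202 @ $16 + 230 @ $17 = $7,142
Ending inventory: 58 @ $17 + 398 @ $18 = $8,150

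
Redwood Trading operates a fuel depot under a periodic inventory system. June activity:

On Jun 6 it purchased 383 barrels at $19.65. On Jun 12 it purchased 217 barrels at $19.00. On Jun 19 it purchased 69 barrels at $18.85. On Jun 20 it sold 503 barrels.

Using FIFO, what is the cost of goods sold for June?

COGS = $9,805.95

Jun 20, 503 sold [FIFO — oldest first]: 383 @ $19.65 + 120 @ $19.00 = $9,805.95
Ending inventory: 97 @ $19.00 + 69 @ $18.85 = $3,143.65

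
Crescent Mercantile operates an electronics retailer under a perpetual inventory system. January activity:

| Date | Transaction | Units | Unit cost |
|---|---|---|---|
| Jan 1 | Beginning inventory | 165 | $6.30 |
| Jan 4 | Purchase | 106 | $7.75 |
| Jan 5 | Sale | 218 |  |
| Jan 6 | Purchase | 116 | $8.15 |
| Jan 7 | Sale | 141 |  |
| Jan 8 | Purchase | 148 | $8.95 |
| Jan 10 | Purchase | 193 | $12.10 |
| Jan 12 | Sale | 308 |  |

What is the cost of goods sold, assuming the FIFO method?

COGS = $5,728.20

Jan 5, 218 sold [FIFO — oldest first]: 165 @ $6.30 + 53 @ $7.75 = $1,450.25
Jan 7, 141 sold [FIFO — oldest first]: 53 @ $7.75 + 88 @ $8.15 = $1,127.95
Jan 12, 308 sold [FIFO — oldest first]: 28 @ $8.15 + 148 @ $8.95 + 132 @ $12.10 = $3,150.00
Total COGS = $1,450.25 + $1,127.95 + $3,150.00 = $5,728.20
Ending inventory: 61 @ $12.10 = $738.10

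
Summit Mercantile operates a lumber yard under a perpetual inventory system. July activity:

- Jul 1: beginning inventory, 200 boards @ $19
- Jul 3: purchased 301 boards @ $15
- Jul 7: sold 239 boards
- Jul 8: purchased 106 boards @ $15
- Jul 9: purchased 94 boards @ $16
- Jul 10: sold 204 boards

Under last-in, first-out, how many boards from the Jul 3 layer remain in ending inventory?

Jul 7, 239 sold [LIFO — newest first]: 239 @ $15 = $3,585
Jul 10, 204 sold [LIFO — newest first]: 94 @ $16 + 106 @ $15 + 4 @ $15 = $3,154
Total COGS = $3,585 + $3,154 = $6,739
Ending inventory: 200 @ $19 + 58 @ $15 = $4,670
Check: goods available $11,409 = COGS $6,739 + ending $4,670

58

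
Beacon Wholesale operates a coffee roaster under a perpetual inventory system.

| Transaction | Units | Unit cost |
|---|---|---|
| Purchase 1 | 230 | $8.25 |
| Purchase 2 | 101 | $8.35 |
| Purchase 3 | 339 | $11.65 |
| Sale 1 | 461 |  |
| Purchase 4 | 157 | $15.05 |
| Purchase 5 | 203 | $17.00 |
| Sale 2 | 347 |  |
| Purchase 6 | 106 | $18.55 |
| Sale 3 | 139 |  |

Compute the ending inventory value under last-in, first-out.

Sale 1 (461) [LIFO — newest first]: 339 @ $11.65 + 101 @ $8.35 + 21 @ $8.25 = $4,965.95
Sale 2 (347) [LIFO — newest first]: 203 @ $17.00 + 144 @ $15.05 = $5,618.20
Sale 3 (139) [LIFO — newest first]: 106 @ $18.55 + 13 @ $15.05 + 20 @ $8.25 = $2,326.95
Total COGS = $4,965.95 + $5,618.20 + $2,326.95 = $12,911.10
Ending inventory: 189 @ $8.25 = $1,559.25

Ending inventory = $1,559.25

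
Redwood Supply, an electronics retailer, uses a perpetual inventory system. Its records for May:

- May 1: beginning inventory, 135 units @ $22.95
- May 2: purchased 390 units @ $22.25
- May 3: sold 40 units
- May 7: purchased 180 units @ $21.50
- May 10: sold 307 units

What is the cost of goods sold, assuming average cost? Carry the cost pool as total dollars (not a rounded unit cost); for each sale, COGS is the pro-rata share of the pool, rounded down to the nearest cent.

After May 1: 135 on hand, pool $3,098.25 (≈ $22.9500 each)
After May 2: 525 on hand, pool $11,775.75 (≈ $22.4300 each)
May 3, sell 40: 40/525 × $11,775.75 → $897.20
After May 7: 665 on hand, pool $14,748.55 (≈ $22.1783 each)
May 10, sell 307: 307/665 × $14,748.55 → $6,808.72
Total COGS = $897.20 + $6,808.72 = $7,705.92
Ending inventory (cost pool remaining) = $7,939.83

COGS = $7,705.92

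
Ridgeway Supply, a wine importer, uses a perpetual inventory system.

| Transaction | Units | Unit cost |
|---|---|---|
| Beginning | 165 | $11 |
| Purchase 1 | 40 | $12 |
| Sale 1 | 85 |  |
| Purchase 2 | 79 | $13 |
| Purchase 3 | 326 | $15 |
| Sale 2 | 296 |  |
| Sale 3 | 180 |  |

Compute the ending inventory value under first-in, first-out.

Ending inventory = $735

Sale 1 (85) [FIFO — oldest first]: 85 @ $11 = $935
Sale 2 (296) [FIFO — oldest first]: 80 @ $11 + 40 @ $12 + 79 @ $13 + 97 @ $15 = $3,842
Sale 3 (180) [FIFO — oldest first]: 180 @ $15 = $2,700
Total COGS = $935 + $3,842 + $2,700 = $7,477
Ending inventory: 49 @ $15 = $735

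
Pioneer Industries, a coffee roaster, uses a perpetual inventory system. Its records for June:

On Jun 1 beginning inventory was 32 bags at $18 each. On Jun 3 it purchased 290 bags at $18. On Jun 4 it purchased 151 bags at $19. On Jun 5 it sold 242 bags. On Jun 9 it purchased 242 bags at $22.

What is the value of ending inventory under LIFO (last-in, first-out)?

Ending inventory = $9,482

Jun 5, 242 sold [LIFO — newest first]: 151 @ $19 + 91 @ $18 = $4,507
Ending inventory: 32 @ $18 + 199 @ $18 + 242 @ $22 = $9,482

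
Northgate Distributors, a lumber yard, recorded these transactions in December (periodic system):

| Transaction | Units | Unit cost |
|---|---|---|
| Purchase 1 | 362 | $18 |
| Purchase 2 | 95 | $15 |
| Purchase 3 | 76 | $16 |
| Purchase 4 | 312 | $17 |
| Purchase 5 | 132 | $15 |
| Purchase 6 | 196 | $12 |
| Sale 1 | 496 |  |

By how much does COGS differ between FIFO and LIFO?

$1,377

FIFO COGS: 362 @ $18 + 95 @ $15 + 39 @ $16 = $8,565
LIFO COGS: 196 @ $12 + 132 @ $15 + 168 @ $17 = $7,188
Difference = |$8,565 − $7,188| = $1,377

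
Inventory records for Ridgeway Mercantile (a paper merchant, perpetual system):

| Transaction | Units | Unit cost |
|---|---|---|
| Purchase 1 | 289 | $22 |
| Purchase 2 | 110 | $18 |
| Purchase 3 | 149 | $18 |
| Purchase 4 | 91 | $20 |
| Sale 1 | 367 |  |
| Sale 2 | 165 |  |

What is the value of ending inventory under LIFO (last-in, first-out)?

Sale 1 (367) [LIFO — newest first]: 91 @ $20 + 149 @ $18 + 110 @ $18 + 17 @ $22 = $6,856
Sale 2 (165) [LIFO — newest first]: 165 @ $22 = $3,630
Total COGS = $6,856 + $3,630 = $10,486
Ending inventory: 107 @ $22 = $2,354
Check: goods available $12,840 = COGS $10,486 + ending $2,354

Ending inventory = $2,354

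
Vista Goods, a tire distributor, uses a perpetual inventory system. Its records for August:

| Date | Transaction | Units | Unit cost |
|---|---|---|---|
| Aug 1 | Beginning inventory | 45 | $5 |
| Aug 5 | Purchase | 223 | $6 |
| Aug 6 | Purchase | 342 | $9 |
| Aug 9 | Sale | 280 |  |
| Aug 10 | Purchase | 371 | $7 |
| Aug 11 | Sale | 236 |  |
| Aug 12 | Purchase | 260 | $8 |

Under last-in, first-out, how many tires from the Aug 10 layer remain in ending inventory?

Aug 9, 280 sold [LIFO — newest first]: 280 @ $9 = $2,520
Aug 11, 236 sold [LIFO — newest first]: 236 @ $7 = $1,652
Total COGS = $2,520 + $1,652 = $4,172
Ending inventory: 45 @ $5 + 223 @ $6 + 62 @ $9 + 135 @ $7 + 260 @ $8 = $5,146
Check: goods available $9,318 = COGS $4,172 + ending $5,146

135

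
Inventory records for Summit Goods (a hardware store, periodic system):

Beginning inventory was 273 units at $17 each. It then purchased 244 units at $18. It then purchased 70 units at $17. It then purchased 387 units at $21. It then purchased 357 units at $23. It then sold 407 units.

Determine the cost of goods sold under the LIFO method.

Sale 1 (407) [LIFO — newest first]: 357 @ $23 + 50 @ $21 = $9,261
Ending inventory: 273 @ $17 + 244 @ $18 + 70 @ $17 + 337 @ $21 = $17,300
Check: goods available $26,561 = COGS $9,261 + ending $17,300

COGS = $9,261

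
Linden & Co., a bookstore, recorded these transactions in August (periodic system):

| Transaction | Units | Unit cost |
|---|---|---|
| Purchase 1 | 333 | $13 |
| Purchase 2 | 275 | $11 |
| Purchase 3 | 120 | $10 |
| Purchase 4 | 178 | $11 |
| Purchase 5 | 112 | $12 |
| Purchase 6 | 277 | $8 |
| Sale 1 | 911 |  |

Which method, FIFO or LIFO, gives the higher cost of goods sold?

FIFO COGS: 333 @ $13 + 275 @ $11 + 120 @ $10 + 178 @ $11 + 5 @ $12 = $10,572
LIFO COGS: 277 @ $8 + 112 @ $12 + 178 @ $11 + 120 @ $10 + 224 @ $11 = $9,182

FIFO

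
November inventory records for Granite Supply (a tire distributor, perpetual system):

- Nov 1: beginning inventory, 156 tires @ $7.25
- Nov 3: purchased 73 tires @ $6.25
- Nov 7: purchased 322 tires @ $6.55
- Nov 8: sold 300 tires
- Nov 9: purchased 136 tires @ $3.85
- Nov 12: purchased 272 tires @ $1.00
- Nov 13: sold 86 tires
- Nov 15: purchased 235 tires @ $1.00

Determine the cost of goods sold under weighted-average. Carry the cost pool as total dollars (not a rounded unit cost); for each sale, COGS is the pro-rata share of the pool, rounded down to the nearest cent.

COGS = $2,336.09

After Nov 1: 156 on hand, pool $1,131.00 (≈ $7.2500 each)
After Nov 3: 229 on hand, pool $1,587.25 (≈ $6.9312 each)
After Nov 7: 551 on hand, pool $3,696.35 (≈ $6.7084 each)
Nov 8, sell 300: 300/551 × $3,696.35 → $2,012.53
After Nov 9: 387 on hand, pool $2,207.42 (≈ $5.7039 each)
After Nov 12: 659 on hand, pool $2,479.42 (≈ $3.7624 each)
Nov 13, sell 86: 86/659 × $2,479.42 → $323.56
After Nov 15: 808 on hand, pool $2,390.86 (≈ $2.9590 each)
Total COGS = $2,012.53 + $323.56 = $2,336.09
Ending inventory (cost pool remaining) = $2,390.86
Check: goods available $4,726.95 = COGS $2,336.09 + ending $2,390.86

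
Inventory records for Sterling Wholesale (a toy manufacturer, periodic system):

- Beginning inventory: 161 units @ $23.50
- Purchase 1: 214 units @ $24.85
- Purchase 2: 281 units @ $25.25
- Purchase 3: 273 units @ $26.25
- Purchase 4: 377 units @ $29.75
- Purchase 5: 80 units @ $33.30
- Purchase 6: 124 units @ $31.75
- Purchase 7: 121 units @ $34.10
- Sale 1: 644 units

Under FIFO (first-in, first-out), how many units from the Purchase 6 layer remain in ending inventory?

Sale 1 (644) [FIFO — oldest first]: 161 @ $23.50 + 214 @ $24.85 + 269 @ $25.25 = $15,893.65
Ending inventory: 12 @ $25.25 + 273 @ $26.25 + 377 @ $29.75 + 80 @ $33.30 + 124 @ $31.75 + 121 @ $34.10 = $29,412.10
Check: goods available $45,305.75 = COGS $15,893.65 + ending $29,412.10

124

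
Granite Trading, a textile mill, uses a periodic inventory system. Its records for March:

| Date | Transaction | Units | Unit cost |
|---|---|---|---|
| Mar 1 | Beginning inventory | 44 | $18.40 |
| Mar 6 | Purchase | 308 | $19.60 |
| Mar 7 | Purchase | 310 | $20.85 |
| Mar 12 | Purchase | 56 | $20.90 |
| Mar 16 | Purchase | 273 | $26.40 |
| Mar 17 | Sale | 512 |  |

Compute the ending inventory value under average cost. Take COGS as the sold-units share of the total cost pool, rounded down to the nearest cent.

Mar 17, sell 512: 512/991 × $21,687.50 → $11,204.84
Ending inventory (cost pool remaining) = $10,482.66
Check: goods available $21,687.50 = COGS $11,204.84 + ending $10,482.66

Ending inventory = $10,482.66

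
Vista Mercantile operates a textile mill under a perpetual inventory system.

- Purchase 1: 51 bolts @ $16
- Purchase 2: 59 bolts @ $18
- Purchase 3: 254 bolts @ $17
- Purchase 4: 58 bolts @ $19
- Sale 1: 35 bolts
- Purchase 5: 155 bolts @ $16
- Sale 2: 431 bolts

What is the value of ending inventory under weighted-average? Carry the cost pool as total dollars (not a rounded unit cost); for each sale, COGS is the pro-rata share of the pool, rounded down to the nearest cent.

After Purchase 1: 51 on hand, pool $816.00 (≈ $16.0000 each)
After Purchase 2: 110 on hand, pool $1,878.00 (≈ $17.0727 each)
After Purchase 3: 364 on hand, pool $6,196.00 (≈ $17.0220 each)
After Purchase 4: 422 on hand, pool $7,298.00 (≈ $17.2938 each)
Sale 1, sell 35: 35/422 × $7,298.00 → $605.28
After Purchase 5: 542 on hand, pool $9,172.72 (≈ $16.9238 each)
Sale 2, sell 431: 431/542 × $9,172.72 → $7,294.17
Total COGS = $605.28 + $7,294.17 = $7,899.45
Ending inventory (cost pool remaining) = $1,878.55

Ending inventory = $1,878.55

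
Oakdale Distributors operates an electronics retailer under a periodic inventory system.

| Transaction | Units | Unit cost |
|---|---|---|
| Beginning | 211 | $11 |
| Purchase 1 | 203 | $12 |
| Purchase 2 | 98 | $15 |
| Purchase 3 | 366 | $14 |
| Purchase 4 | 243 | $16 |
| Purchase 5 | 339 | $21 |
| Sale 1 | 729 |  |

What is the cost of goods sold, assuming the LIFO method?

Sale 1 (729) [LIFO — newest first]: 339 @ $21 + 243 @ $16 + 147 @ $14 = $13,065
Ending inventory: 211 @ $11 + 203 @ $12 + 98 @ $15 + 219 @ $14 = $9,293

COGS = $13,065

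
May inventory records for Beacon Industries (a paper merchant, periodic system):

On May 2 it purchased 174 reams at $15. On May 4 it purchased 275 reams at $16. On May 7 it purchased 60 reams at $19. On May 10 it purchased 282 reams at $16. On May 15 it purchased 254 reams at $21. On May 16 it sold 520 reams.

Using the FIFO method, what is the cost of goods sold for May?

May 16, 520 sold [FIFO — oldest first]: 174 @ $15 + 275 @ $16 + 60 @ $19 + 11 @ $16 = $8,326
Ending inventory: 271 @ $16 + 254 @ $21 = $9,670

COGS = $8,326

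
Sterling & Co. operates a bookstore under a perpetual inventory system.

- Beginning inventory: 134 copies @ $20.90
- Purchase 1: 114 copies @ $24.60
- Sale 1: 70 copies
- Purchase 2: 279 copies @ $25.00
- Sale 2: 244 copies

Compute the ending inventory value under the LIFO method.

Sale 1 (70) [LIFO — newest first]: 70 @ $24.60 = $1,722.00
Sale 2 (244) [LIFO — newest first]: 244 @ $25.00 = $6,100.00
Total COGS = $1,722.00 + $6,100.00 = $7,822.00
Ending inventory: 134 @ $20.90 + 44 @ $24.60 + 35 @ $25.00 = $4,758.00

Ending inventory = $4,758.00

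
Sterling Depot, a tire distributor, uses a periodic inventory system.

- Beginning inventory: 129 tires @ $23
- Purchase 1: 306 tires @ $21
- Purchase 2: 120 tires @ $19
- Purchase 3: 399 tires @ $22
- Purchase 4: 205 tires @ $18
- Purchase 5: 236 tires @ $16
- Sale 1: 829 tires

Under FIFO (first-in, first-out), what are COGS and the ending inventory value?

COGS = $17,701; ending inventory = $10,216

Sale 1 (829) [FIFO — oldest first]: 129 @ $23 + 306 @ $21 + 120 @ $19 + 274 @ $22 = $17,701
Ending inventory: 125 @ $22 + 205 @ $18 + 236 @ $16 = $10,216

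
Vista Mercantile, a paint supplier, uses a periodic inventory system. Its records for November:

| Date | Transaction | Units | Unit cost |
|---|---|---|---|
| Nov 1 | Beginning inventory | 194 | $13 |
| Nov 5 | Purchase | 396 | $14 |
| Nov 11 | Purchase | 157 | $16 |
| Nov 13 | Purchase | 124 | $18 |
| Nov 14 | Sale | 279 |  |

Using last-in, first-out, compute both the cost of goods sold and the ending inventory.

Nov 14, 279 sold [LIFO — newest first]: 124 @ $18 + 155 @ $16 = $4,712
Ending inventory: 194 @ $13 + 396 @ $14 + 2 @ $16 = $8,098

COGS = $4,712; ending inventory = $8,098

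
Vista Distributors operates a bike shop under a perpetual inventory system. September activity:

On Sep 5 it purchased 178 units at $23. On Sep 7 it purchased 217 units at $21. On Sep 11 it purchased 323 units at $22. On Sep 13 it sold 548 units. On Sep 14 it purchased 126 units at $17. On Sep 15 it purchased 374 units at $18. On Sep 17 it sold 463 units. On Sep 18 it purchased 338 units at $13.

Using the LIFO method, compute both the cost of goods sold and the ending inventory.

COGS = $20,092; ending inventory = $8,933

Sep 13, 548 sold [LIFO — newest first]: 323 @ $22 + 217 @ $21 + 8 @ $23 = $11,847
Sep 17, 463 sold [LIFO — newest first]: 374 @ $18 + 89 @ $17 = $8,245
Total COGS = $11,847 + $8,245 = $20,092
Ending inventory: 170 @ $23 + 37 @ $17 + 338 @ $13 = $8,933
Check: goods available $29,025 = COGS $20,092 + ending $8,933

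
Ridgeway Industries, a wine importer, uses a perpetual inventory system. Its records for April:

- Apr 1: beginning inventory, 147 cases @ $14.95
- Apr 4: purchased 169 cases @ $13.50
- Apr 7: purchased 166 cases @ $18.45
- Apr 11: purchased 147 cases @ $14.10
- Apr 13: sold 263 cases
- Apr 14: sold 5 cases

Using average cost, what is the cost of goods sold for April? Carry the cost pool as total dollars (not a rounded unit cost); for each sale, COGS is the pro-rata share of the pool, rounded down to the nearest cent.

After Apr 1: 147 on hand, pool $2,197.65 (≈ $14.9500 each)
After Apr 4: 316 on hand, pool $4,479.15 (≈ $14.1745 each)
After Apr 7: 482 on hand, pool $7,541.85 (≈ $15.6470 each)
After Apr 11: 629 on hand, pool $9,614.55 (≈ $15.2855 each)
Apr 13, sell 263: 263/629 × $9,614.55 → $4,020.07
Apr 14, sell 5: 5/366 × $5,594.48 → $76.42
Total COGS = $4,020.07 + $76.42 = $4,096.49
Ending inventory (cost pool remaining) = $5,518.06

COGS = $4,096.49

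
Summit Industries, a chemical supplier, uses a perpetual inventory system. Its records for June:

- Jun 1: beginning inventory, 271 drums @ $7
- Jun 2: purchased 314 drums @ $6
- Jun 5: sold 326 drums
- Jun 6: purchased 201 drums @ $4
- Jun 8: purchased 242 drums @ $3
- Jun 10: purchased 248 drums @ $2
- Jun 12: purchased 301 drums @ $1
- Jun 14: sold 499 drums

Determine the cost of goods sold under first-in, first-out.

COGS = $4,702

Jun 5, 326 sold [FIFO — oldest first]: 271 @ $7 + 55 @ $6 = $2,227
Jun 14, 499 sold [FIFO — oldest first]: 259 @ $6 + 201 @ $4 + 39 @ $3 = $2,475
Total COGS = $2,227 + $2,475 = $4,702
Ending inventory: 203 @ $3 + 248 @ $2 + 301 @ $1 = $1,406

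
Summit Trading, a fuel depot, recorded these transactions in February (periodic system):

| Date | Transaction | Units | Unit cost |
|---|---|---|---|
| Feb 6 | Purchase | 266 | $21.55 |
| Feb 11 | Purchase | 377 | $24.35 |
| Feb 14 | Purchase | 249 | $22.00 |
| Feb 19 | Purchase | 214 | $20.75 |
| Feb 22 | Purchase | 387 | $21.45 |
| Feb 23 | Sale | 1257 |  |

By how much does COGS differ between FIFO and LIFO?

FIFO COGS: 266 @ $21.55 + 377 @ $24.35 + 249 @ $22.00 + 214 @ $20.75 + 151 @ $21.45 = $28,069.70
LIFO COGS: 387 @ $21.45 + 214 @ $20.75 + 249 @ $22.00 + 377 @ $24.35 + 30 @ $21.55 = $28,046.10
Difference = |$28,069.70 − $28,046.10| = $23.60

$23.60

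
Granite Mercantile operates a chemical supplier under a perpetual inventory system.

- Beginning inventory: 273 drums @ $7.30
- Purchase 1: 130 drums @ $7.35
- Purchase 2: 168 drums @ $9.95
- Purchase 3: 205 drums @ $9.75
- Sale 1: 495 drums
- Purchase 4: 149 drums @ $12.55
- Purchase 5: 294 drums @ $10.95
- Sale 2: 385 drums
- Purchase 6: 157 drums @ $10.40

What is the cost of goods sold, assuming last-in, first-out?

COGS = $8,928.40

Sale 1 (495) [LIFO — newest first]: 205 @ $9.75 + 168 @ $9.95 + 122 @ $7.35 = $4,567.05
Sale 2 (385) [LIFO — newest first]: 294 @ $10.95 + 91 @ $12.55 = $4,361.35
Total COGS = $4,567.05 + $4,361.35 = $8,928.40
Ending inventory: 273 @ $7.30 + 8 @ $7.35 + 58 @ $12.55 + 157 @ $10.40 = $4,412.40
Check: goods available $13,340.80 = COGS $8,928.40 + ending $4,412.40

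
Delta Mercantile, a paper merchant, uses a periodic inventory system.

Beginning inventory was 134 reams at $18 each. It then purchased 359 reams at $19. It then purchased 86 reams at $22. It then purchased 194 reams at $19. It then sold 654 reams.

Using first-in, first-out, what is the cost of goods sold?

Sale 1 (654) [FIFO — oldest first]: 134 @ $18 + 359 @ $19 + 86 @ $22 + 75 @ $19 = $12,550
Ending inventory: 119 @ $19 = $2,261

COGS = $12,550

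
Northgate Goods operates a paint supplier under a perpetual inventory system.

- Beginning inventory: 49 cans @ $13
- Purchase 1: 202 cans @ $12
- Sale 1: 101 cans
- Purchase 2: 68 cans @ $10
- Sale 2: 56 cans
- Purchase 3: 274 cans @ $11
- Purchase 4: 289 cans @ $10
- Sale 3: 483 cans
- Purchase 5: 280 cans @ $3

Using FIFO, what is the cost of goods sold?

COGS = $7,225

Sale 1 (101) [FIFO — oldest first]: 49 @ $13 + 52 @ $12 = $1,261
Sale 2 (56) [FIFO — oldest first]: 56 @ $12 = $672
Sale 3 (483) [FIFO — oldest first]: 94 @ $12 + 68 @ $10 + 274 @ $11 + 47 @ $10 = $5,292
Total COGS = $1,261 + $672 + $5,292 = $7,225
Ending inventory: 242 @ $10 + 280 @ $3 = $3,260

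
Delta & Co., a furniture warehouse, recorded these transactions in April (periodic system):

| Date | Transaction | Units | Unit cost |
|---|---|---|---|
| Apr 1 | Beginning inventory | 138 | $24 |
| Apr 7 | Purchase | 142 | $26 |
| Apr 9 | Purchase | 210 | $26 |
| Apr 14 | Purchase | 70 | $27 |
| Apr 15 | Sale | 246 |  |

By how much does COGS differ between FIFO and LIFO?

$346

FIFO COGS: 138 @ $24 + 108 @ $26 = $6,120
LIFO COGS: 70 @ $27 + 176 @ $26 = $6,466
Difference = |$6,120 − $6,466| = $346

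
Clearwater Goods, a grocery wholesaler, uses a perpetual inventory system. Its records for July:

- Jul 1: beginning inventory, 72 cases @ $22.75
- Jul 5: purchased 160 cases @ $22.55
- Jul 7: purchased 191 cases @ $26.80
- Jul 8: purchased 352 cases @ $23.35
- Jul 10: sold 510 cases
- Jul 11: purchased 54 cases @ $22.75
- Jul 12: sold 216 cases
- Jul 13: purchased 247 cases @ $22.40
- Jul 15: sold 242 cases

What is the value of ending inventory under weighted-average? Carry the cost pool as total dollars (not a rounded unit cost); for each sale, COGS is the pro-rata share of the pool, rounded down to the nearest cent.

Ending inventory = $2,462.79

After Jul 1: 72 on hand, pool $1,638.00 (≈ $22.7500 each)
After Jul 5: 232 on hand, pool $5,246.00 (≈ $22.6121 each)
After Jul 7: 423 on hand, pool $10,364.80 (≈ $24.5031 each)
After Jul 8: 775 on hand, pool $18,584.00 (≈ $23.9794 each)
Jul 10, sell 510: 510/775 × $18,584.00 → $12,229.47
After Jul 11: 319 on hand, pool $7,583.03 (≈ $23.7713 each)
Jul 12, sell 216: 216/319 × $7,583.03 → $5,134.59
After Jul 13: 350 on hand, pool $7,981.24 (≈ $22.8035 each)
Jul 15, sell 242: 242/350 × $7,981.24 → $5,518.45
Total COGS = $12,229.47 + $5,134.59 + $5,518.45 = $22,882.51
Ending inventory (cost pool remaining) = $2,462.79
Check: goods available $25,345.30 = COGS $22,882.51 + ending $2,462.79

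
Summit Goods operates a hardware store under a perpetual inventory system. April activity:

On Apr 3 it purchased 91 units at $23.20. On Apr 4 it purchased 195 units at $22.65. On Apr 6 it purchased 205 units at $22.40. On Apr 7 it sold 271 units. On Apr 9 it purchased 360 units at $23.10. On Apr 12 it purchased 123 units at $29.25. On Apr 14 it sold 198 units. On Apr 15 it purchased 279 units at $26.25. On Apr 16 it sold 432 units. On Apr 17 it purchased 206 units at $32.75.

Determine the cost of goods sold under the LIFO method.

COGS = $22,275.20

Apr 7, 271 sold [LIFO — newest first]: 205 @ $22.40 + 66 @ $22.65 = $6,086.90
Apr 14, 198 sold [LIFO — newest first]: 123 @ $29.25 + 75 @ $23.10 = $5,330.25
Apr 16, 432 sold [LIFO — newest first]: 279 @ $26.25 + 153 @ $23.10 = $10,858.05
Total COGS = $6,086.90 + $5,330.25 + $10,858.05 = $22,275.20
Ending inventory: 91 @ $23.20 + 129 @ $22.65 + 132 @ $23.10 + 206 @ $32.75 = $14,828.75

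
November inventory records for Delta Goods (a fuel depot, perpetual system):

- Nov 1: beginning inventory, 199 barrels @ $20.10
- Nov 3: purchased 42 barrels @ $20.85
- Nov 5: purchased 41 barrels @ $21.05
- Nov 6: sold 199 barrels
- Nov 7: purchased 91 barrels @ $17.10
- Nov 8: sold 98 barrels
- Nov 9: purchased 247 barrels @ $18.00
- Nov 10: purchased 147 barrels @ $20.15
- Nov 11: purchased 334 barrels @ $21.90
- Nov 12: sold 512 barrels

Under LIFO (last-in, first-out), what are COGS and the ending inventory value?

Nov 6, 199 sold [LIFO — newest first]: 41 @ $21.05 + 42 @ $20.85 + 116 @ $20.10 = $4,070.35
Nov 8, 98 sold [LIFO — newest first]: 91 @ $17.10 + 7 @ $20.10 = $1,696.80
Nov 12, 512 sold [LIFO — newest first]: 334 @ $21.90 + 147 @ $20.15 + 31 @ $18.00 = $10,834.65
Total COGS = $4,070.35 + $1,696.80 + $10,834.65 = $16,601.80
Ending inventory: 76 @ $20.10 + 216 @ $18.00 = $5,415.60

COGS = $16,601.80; ending inventory = $5,415.60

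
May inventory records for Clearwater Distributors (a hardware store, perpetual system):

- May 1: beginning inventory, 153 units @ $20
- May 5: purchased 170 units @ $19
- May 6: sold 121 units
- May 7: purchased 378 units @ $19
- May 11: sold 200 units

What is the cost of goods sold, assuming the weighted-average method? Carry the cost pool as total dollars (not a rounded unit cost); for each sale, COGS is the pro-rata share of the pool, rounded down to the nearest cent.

After May 1: 153 on hand, pool $3,060.00 (≈ $20.0000 each)
After May 5: 323 on hand, pool $6,290.00 (≈ $19.4737 each)
May 6, sell 121: 121/323 × $6,290.00 → $2,356.31
After May 7: 580 on hand, pool $11,115.69 (≈ $19.1650 each)
May 11, sell 200: 200/580 × $11,115.69 → $3,832.99
Total COGS = $2,356.31 + $3,832.99 = $6,189.30
Ending inventory (cost pool remaining) = $7,282.70

COGS = $6,189.30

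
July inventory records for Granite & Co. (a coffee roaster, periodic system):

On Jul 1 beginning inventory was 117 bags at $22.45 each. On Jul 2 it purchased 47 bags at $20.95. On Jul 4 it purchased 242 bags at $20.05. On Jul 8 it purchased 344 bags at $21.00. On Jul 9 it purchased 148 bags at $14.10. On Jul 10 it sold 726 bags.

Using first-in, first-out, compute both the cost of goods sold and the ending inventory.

COGS = $15,183.40; ending inventory = $2,590.80

Jul 10, 726 sold [FIFO — oldest first]: 117 @ $22.45 + 47 @ $20.95 + 242 @ $20.05 + 320 @ $21.00 = $15,183.40
Ending inventory: 24 @ $21.00 + 148 @ $14.10 = $2,590.80
Check: goods available $17,774.20 = COGS $15,183.40 + ending $2,590.80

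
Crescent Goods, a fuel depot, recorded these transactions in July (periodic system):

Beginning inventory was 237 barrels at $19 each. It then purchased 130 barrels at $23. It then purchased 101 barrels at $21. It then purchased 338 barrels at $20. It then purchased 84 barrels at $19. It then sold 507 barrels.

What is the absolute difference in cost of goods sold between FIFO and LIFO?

$253

FIFO COGS: 237 @ $19 + 130 @ $23 + 101 @ $21 + 39 @ $20 = $10,394
LIFO COGS: 84 @ $19 + 338 @ $20 + 85 @ $21 = $10,141
Difference = |$10,394 − $10,141| = $253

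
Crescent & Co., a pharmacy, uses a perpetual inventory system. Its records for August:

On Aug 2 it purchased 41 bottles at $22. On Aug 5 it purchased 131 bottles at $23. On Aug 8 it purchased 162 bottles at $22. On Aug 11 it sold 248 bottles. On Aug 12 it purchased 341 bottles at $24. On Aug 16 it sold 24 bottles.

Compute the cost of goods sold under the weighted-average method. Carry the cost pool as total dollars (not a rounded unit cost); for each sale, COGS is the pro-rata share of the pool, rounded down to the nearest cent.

COGS = $6,121.48

After Aug 2: 41 on hand, pool $902.00 (≈ $22.0000 each)
After Aug 5: 172 on hand, pool $3,915.00 (≈ $22.7616 each)
After Aug 8: 334 on hand, pool $7,479.00 (≈ $22.3922 each)
Aug 11, sell 248: 248/334 × $7,479.00 → $5,553.26
After Aug 12: 427 on hand, pool $10,109.74 (≈ $23.6762 each)
Aug 16, sell 24: 24/427 × $10,109.74 → $568.22
Total COGS = $5,553.26 + $568.22 = $6,121.48
Ending inventory (cost pool remaining) = $9,541.52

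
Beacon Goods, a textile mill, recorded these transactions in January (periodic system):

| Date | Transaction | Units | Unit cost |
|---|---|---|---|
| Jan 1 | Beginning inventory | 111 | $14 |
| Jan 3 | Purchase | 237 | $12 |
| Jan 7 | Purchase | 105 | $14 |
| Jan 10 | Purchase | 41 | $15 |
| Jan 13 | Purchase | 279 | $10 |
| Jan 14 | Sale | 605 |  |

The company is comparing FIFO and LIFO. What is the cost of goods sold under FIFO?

COGS = $7,593

FIFO COGS: 111 @ $14 + 237 @ $12 + 105 @ $14 + 41 @ $15 + 111 @ $10 = $7,593
LIFO COGS: 279 @ $10 + 41 @ $15 + 105 @ $14 + 180 @ $12 = $7,035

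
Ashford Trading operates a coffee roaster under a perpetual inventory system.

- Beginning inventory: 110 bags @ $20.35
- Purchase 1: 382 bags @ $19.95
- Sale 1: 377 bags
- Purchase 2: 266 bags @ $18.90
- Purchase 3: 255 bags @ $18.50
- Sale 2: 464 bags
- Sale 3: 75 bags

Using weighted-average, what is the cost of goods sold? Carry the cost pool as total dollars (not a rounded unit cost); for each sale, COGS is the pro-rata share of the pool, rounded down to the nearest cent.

COGS = $17,766.56

After Beginning: 110 on hand, pool $2,238.50 (≈ $20.3500 each)
After Purchase 1: 492 on hand, pool $9,859.40 (≈ $20.0394 each)
Sale 1, sell 377: 377/492 × $9,859.40 → $7,554.86
After Purchase 2: 381 on hand, pool $7,331.94 (≈ $19.2439 each)
After Purchase 3: 636 on hand, pool $12,049.44 (≈ $18.9457 each)
Sale 2, sell 464: 464/636 × $12,049.44 → $8,790.78
Sale 3, sell 75: 75/172 × $3,258.66 → $1,420.92
Total COGS = $7,554.86 + $8,790.78 + $1,420.92 = $17,766.56
Ending inventory (cost pool remaining) = $1,837.74
Check: goods available $19,604.30 = COGS $17,766.56 + ending $1,837.74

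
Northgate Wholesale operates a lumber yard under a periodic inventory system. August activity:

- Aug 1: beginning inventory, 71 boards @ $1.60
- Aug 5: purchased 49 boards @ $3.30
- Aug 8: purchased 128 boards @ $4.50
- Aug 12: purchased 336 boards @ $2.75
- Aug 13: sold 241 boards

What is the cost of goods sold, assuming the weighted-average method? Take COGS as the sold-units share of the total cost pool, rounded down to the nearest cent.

Aug 13, sell 241: 241/584 × $1,775.30 → $732.61
Ending inventory (cost pool remaining) = $1,042.69
Check: goods available $1,775.30 = COGS $732.61 + ending $1,042.69

COGS = $732.61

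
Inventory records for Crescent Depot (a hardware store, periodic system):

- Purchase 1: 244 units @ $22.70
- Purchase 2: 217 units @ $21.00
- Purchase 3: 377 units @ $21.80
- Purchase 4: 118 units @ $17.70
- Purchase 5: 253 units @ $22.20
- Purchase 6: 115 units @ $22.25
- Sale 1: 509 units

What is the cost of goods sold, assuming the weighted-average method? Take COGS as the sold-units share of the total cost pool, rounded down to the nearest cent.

Sale 1, sell 509: 509/1324 × $28,578.35 → $10,986.69
Ending inventory (cost pool remaining) = $17,591.66

COGS = $10,986.69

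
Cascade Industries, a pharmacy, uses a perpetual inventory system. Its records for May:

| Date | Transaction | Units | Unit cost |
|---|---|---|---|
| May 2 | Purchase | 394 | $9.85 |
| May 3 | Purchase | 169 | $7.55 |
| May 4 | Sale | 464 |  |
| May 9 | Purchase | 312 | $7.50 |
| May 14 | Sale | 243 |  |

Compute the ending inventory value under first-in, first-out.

May 4, 464 sold [FIFO — oldest first]: 394 @ $9.85 + 70 @ $7.55 = $4,409.40
May 14, 243 sold [FIFO — oldest first]: 99 @ $7.55 + 144 @ $7.50 = $1,827.45
Total COGS = $4,409.40 + $1,827.45 = $6,236.85
Ending inventory: 168 @ $7.50 = $1,260.00

Ending inventory = $1,260.00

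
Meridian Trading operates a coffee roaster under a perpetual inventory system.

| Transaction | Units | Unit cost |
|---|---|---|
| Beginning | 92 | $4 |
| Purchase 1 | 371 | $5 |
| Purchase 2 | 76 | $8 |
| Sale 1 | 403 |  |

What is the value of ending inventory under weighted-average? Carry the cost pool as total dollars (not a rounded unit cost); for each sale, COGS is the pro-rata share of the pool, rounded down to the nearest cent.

After Beginning: 92 on hand, pool $368.00 (≈ $4.0000 each)
After Purchase 1: 463 on hand, pool $2,223.00 (≈ $4.8013 each)
After Purchase 2: 539 on hand, pool $2,831.00 (≈ $5.2523 each)
Sale 1, sell 403: 403/539 × $2,831.00 → $2,116.68
Ending inventory (cost pool remaining) = $714.32

Ending inventory = $714.32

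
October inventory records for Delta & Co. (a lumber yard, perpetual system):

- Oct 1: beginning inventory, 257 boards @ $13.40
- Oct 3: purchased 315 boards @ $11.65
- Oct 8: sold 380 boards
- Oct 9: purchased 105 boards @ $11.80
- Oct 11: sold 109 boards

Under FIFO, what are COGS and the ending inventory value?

COGS = $6,146.60; ending inventory = $2,205.95

Oct 8, 380 sold [FIFO — oldest first]: 257 @ $13.40 + 123 @ $11.65 = $4,876.75
Oct 11, 109 sold [FIFO — oldest first]: 109 @ $11.65 = $1,269.85
Total COGS = $4,876.75 + $1,269.85 = $6,146.60
Ending inventory: 83 @ $11.65 + 105 @ $11.80 = $2,205.95
Check: goods available $8,352.55 = COGS $6,146.60 + ending $2,205.95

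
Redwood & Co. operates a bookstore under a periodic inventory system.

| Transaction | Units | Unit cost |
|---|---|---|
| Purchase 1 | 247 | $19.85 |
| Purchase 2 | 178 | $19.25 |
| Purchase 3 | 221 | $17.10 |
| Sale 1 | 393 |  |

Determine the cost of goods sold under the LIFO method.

Sale 1 (393) [LIFO — newest first]: 221 @ $17.10 + 172 @ $19.25 = $7,090.10
Ending inventory: 247 @ $19.85 + 6 @ $19.25 = $5,018.45

COGS = $7,090.10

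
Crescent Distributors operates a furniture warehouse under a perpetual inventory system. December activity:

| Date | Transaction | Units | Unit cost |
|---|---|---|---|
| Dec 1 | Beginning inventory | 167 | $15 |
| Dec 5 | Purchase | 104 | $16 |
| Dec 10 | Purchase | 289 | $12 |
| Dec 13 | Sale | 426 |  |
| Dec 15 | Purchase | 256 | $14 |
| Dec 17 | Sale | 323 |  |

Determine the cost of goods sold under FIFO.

Dec 13, 426 sold [FIFO — oldest first]: 167 @ $15 + 104 @ $16 + 155 @ $12 = $6,029
Dec 17, 323 sold [FIFO — oldest first]: 134 @ $12 + 189 @ $14 = $4,254
Total COGS = $6,029 + $4,254 = $10,283
Ending inventory: 67 @ $14 = $938
Check: goods available $11,221 = COGS $10,283 + ending $938

COGS = $10,283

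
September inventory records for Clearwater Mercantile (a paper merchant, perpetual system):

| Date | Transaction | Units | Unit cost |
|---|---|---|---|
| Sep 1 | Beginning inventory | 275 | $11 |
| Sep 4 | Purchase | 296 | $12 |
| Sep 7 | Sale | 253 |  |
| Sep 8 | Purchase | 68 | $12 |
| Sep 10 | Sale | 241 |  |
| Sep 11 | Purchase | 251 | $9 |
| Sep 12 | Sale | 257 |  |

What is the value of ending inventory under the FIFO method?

Sep 7, 253 sold [FIFO — oldest first]: 253 @ $11 = $2,783
Sep 10, 241 sold [FIFO — oldest first]: 22 @ $11 + 219 @ $12 = $2,870
Sep 12, 257 sold [FIFO — oldest first]: 77 @ $12 + 68 @ $12 + 112 @ $9 = $2,748
Total COGS = $2,783 + $2,870 + $2,748 = $8,401
Ending inventory: 139 @ $9 = $1,251

Ending inventory = $1,251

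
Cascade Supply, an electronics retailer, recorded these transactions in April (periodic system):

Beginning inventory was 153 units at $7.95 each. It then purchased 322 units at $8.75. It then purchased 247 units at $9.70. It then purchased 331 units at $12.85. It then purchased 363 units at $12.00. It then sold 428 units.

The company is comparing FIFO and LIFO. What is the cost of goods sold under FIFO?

FIFO COGS: 153 @ $7.95 + 275 @ $8.75 = $3,622.60
LIFO COGS: 363 @ $12.00 + 65 @ $12.85 = $5,191.25

COGS = $3,622.60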